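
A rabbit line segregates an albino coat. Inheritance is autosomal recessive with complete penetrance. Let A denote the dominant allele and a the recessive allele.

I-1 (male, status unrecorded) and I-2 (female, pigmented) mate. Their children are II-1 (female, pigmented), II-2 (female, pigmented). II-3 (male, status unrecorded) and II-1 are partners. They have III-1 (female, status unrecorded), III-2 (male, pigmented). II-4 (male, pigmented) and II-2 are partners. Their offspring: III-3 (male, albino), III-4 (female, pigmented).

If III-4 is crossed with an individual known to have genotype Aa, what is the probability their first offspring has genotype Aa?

II-4 is pigmented so carries A and passed a to III-3 (aa), so II-4 is Aa.
II-2 is pigmented so carries A and passed a to III-3 (aa), so II-2 is Aa.
III-4 is a pigmented offspring of II-4 (Aa) × II-2 (Aa), whose cross gives 1/4 AA : 1/2 Aa : 1/4 aa; conditioning on being pigmented, III-4 is AA with probability 1/3, Aa with probability 2/3.
Summing over parental genotype combinations, P(offspring has genotype Aa) = 1/3·1/2 + 2/3·1/2 = 1/2.

1/2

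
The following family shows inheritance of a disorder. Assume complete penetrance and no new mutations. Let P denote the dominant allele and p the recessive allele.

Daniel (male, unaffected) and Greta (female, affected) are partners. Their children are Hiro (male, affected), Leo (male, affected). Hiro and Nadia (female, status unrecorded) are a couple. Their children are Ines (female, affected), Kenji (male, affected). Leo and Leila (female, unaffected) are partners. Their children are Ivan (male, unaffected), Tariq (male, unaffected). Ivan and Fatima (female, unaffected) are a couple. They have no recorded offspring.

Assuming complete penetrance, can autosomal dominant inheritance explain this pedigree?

Yes

A consistent assignment under autosomal dominant exists: Daniel pp, Greta PP, Hiro Pp, Leo Pp, Nadia PP, Leila pp, Ines PP, Kenji PP, Ivan pp, Tariq pp, Fatima pp.
In this assignment every recorded phenotype matches its genotype and every non-founder's genotype is obtainable from its parents' genotypes, so the pedigree is consistent.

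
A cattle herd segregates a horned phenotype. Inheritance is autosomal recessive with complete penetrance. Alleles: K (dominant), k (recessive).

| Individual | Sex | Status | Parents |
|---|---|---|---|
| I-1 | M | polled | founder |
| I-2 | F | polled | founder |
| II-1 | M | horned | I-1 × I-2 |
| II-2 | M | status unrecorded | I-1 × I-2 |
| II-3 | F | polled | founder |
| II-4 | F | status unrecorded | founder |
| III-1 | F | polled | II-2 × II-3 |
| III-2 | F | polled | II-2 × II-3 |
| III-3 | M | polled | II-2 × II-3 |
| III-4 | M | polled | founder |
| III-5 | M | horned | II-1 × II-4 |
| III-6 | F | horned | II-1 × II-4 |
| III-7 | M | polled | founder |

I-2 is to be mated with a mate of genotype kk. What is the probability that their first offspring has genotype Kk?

I-2 is polled so carries K and passed k to II-1 (kk), so I-2 is Kk.
The cross gives 1/2 Kk : 1/2 kk, so P(offspring has genotype Kk) = 1/2.

1/2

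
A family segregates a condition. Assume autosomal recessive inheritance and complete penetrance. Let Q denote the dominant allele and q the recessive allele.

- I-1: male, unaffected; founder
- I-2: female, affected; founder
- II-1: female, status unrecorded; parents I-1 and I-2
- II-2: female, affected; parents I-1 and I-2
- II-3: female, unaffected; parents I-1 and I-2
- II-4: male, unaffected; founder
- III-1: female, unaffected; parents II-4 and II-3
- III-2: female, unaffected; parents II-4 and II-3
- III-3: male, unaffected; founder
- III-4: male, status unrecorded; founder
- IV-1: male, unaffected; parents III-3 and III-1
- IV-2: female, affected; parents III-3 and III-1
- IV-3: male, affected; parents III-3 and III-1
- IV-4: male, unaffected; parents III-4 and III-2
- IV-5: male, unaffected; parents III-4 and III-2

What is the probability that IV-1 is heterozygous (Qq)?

III-3 is unaffected so carries Q and passed q to IV-2 (qq), so III-3 is Qq.
III-1 is unaffected so carries Q and passed q to IV-2 (qq), so III-1 is Qq.
Their cross gives offspring ratios 1/4 QQ : 1/2 Qq : 1/4 qq. Conditioning on IV-1 being unaffected, P(Qq) = 1/2 / 3/4 = 2/3.

2/3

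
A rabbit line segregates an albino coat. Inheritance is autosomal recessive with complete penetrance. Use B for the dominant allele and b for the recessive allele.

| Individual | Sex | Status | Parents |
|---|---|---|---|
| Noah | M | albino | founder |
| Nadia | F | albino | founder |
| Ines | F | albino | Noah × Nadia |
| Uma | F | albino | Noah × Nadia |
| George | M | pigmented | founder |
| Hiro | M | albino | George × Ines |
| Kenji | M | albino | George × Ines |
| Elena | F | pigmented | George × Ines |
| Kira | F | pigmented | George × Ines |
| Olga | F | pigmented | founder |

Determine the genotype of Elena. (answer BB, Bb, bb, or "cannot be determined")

Bb

From phenotype alone, Elena is BB or Bb.
Elena is pigmented so carries B and received b from Ines (bb), so Elena is Bb.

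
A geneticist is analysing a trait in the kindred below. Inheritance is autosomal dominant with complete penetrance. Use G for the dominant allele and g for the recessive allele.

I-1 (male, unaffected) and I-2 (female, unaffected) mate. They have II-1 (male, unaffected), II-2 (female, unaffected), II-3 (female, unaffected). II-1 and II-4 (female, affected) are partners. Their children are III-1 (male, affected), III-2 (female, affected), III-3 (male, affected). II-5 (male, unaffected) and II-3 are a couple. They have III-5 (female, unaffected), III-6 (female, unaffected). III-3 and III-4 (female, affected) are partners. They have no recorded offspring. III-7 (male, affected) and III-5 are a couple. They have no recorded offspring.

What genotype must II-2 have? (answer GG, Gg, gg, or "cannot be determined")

II-2 is unaffected, so II-2 is gg.

gg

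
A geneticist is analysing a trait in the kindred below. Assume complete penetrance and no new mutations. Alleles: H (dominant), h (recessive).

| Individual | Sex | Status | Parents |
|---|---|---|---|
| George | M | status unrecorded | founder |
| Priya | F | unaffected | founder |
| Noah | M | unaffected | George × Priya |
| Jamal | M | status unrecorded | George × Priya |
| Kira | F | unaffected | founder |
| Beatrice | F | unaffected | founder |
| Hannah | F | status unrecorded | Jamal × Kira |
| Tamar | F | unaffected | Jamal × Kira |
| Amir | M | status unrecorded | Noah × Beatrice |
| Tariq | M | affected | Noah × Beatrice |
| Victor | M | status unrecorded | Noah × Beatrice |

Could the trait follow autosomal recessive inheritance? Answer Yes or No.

A consistent assignment under autosomal recessive exists: George HH, Priya Hh, Noah Hh, Jamal HH, Kira HH, Beatrice Hh, Hannah HH, Tamar HH, Amir HH, Tariq hh, Victor HH.
In this assignment every recorded phenotype matches its genotype and every non-founder's genotype is obtainable from its parents' genotypes, so the pedigree is consistent.

Yes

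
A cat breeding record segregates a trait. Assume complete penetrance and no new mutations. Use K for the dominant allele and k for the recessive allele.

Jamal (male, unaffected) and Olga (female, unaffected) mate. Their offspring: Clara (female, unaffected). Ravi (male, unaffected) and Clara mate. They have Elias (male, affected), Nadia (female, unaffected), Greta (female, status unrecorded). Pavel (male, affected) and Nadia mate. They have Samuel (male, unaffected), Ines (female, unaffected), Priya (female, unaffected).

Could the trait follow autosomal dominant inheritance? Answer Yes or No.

Under autosomal dominant, Elias (affected, male) cannot arise from Ravi (unaffected) × Clara (unaffected).

No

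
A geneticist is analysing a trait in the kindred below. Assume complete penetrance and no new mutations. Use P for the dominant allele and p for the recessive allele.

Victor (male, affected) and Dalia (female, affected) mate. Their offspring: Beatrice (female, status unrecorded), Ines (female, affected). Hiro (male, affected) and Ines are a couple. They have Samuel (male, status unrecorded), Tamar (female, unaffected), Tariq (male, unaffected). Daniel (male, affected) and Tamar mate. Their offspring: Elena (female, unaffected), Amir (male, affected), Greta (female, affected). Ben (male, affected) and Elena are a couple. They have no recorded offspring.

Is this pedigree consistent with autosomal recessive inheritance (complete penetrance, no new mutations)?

No

Under autosomal recessive, Tamar (unaffected, female) cannot arise from Hiro (affected) × Ines (affected).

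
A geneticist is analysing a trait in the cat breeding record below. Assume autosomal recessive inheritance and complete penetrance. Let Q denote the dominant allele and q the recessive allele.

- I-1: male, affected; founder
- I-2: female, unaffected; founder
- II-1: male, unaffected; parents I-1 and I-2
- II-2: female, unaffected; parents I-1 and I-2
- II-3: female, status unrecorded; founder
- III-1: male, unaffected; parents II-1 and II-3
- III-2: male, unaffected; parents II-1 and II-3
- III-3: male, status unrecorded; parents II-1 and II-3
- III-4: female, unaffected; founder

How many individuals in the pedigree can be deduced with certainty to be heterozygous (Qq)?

2

Obligate heterozygotes: II-1 is unaffected so carries Q and received q from I-1 (qq), so II-1 is Qq; II-2 is unaffected so carries Q and received q from I-1 (qq), so II-2 is Qq.
Every other individual is either homozygous by phenotype or has at least one consistent homozygous assignment, so the count is 2.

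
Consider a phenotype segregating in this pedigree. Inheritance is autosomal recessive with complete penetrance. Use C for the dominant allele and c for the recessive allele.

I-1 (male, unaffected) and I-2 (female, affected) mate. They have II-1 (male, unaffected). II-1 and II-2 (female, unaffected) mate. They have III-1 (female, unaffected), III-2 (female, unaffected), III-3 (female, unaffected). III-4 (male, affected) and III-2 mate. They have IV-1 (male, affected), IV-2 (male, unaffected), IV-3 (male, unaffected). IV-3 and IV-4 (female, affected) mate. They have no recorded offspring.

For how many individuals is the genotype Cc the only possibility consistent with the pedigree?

4

Obligate heterozygotes: II-1 is unaffected so carries C and received c from I-2 (cc), so II-1 is Cc; III-2 is unaffected so carries C and passed c to IV-1 (cc), so III-2 is Cc; IV-2 is unaffected so carries C and received c from III-4 (cc), so IV-2 is Cc; IV-3 is unaffected so carries C and received c from III-4 (cc), so IV-3 is Cc.
Every other individual is either homozygous by phenotype or has at least one consistent homozygous assignment, so the count is 4.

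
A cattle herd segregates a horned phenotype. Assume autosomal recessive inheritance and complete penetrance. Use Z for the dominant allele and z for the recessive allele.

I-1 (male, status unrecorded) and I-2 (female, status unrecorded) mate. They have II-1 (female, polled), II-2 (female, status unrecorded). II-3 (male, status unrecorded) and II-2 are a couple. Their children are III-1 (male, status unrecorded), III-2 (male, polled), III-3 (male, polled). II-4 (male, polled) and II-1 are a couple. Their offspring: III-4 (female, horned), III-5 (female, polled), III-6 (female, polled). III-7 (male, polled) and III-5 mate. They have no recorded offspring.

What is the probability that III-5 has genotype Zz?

2/3

II-4 is polled so carries Z and passed z to III-4 (zz), so II-4 is Zz.
II-1 is polled so carries Z and passed z to III-4 (zz), so II-1 is Zz.
Their cross gives offspring ratios 1/4 ZZ : 1/2 Zz : 1/4 zz. Conditioning on III-5 being polled, P(Zz) = 1/2 / 3/4 = 2/3.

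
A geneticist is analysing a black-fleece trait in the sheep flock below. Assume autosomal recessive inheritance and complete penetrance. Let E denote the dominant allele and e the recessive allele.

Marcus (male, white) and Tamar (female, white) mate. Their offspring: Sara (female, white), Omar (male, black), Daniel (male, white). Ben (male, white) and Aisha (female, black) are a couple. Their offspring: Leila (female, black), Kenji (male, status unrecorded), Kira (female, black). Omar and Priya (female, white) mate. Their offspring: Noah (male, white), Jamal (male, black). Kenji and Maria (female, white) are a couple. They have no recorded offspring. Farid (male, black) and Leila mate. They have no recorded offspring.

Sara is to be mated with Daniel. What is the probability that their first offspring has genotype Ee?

4/9

Marcus is white so carries E and passed e to Omar (ee), so Marcus is Ee.
Tamar is white so carries E and passed e to Omar (ee), so Tamar is Ee.
Sara is a white offspring of Marcus (Ee) × Tamar (Ee), whose cross gives 1/4 EE : 1/2 Ee : 1/4 ee; conditioning on being white, Sara is EE with probability 1/3, Ee with probability 2/3.
Daniel is a white offspring of Marcus (Ee) × Tamar (Ee), whose cross gives 1/4 EE : 1/2 Ee : 1/4 ee; conditioning on being white, Daniel is EE with probability 1/3, Ee with probability 2/3.
Summing over parental genotype combinations, P(offspring has genotype Ee) = 2/9·1/2 + 2/9·1/2 + 4/9·1/2 = 4/9.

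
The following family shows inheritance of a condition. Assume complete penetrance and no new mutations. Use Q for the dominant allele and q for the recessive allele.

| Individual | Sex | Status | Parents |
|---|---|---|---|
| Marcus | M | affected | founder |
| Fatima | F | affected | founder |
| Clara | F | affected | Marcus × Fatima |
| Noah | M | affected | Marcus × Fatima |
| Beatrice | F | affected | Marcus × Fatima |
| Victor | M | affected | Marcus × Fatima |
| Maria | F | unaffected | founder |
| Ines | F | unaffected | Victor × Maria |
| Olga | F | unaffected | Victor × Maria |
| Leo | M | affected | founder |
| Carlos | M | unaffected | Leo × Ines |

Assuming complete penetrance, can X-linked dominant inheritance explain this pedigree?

No

Under X-linked dominant, Ines (unaffected, female) cannot arise from Victor (affected) × Maria (unaffected).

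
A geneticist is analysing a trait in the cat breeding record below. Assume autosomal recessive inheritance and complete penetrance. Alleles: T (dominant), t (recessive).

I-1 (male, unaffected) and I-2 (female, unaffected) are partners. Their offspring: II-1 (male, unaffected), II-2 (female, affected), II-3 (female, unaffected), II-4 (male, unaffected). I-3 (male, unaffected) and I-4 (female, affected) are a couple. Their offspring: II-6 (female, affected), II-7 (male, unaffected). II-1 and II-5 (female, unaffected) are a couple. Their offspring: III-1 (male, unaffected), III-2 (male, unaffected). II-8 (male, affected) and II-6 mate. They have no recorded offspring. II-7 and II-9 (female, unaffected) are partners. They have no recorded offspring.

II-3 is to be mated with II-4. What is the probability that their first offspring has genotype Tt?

I-1 is unaffected so carries T and passed t to II-2 (tt), so I-1 is Tt.
I-2 is unaffected so carries T and passed t to II-2 (tt), so I-2 is Tt.
II-3 is an unaffected offspring of I-1 (Tt) × I-2 (Tt), whose cross gives 1/4 TT : 1/2 Tt : 1/4 tt; conditioning on being unaffected, II-3 is TT with probability 1/3, Tt with probability 2/3.
II-4 is an unaffected offspring of I-1 (Tt) × I-2 (Tt), whose cross gives 1/4 TT : 1/2 Tt : 1/4 tt; conditioning on being unaffected, II-4 is TT with probability 1/3, Tt with probability 2/3.
Summing over parental genotype combinations, P(offspring has genotype Tt) = 2/9·1/2 + 2/9·1/2 + 4/9·1/2 = 4/9.

4/9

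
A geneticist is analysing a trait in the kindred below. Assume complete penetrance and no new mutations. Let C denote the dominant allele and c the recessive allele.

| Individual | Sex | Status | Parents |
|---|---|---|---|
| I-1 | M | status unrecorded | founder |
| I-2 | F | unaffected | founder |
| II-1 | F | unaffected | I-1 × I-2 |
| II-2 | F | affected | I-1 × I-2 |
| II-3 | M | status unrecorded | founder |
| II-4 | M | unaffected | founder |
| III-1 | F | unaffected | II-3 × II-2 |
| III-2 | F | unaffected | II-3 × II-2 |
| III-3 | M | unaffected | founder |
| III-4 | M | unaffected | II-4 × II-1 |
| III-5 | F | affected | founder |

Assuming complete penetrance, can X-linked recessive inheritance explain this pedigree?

Yes

A consistent assignment under X-linked recessive exists: I-1 X^c Y, I-2 X^C X^c, II-1 X^C X^c, II-2 X^c X^c, II-3 X^C Y, II-4 X^C Y, III-1 X^C X^c, III-2 X^C X^c, III-3 X^C Y, III-4 X^C Y, III-5 X^c X^c.
In this assignment every recorded phenotype matches its genotype and every non-founder's genotype is obtainable from its parents' genotypes, so the pedigree is consistent.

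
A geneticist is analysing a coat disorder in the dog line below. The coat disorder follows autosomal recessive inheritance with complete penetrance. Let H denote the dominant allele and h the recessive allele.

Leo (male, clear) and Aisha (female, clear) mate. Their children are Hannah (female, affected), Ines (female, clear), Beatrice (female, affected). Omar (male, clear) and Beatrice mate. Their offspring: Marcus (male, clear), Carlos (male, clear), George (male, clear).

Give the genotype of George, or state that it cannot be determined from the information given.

From phenotype alone, George is HH or Hh.
George is clear so carries H and received h from Beatrice (hh), so George is Hh.

Hh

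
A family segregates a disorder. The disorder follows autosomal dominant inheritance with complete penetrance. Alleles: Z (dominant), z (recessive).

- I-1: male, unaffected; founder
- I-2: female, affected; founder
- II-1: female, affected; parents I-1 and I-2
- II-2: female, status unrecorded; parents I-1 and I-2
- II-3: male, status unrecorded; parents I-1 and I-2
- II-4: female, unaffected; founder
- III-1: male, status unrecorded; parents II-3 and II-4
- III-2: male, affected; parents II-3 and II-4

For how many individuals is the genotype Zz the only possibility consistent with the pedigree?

Obligate heterozygotes: II-1 is affected so carries Z and received z from I-1 (zz), so II-1 is Zz; II-3 passed Z to III-2 (Zz, whose z came from II-4) and received z from I-1 (zz), so II-3 is Zz; III-2 is affected so carries Z and received z from II-4 (zz), so III-2 is Zz.
Every other individual is either homozygous by phenotype or has at least one consistent homozygous assignment, so the count is 3.

3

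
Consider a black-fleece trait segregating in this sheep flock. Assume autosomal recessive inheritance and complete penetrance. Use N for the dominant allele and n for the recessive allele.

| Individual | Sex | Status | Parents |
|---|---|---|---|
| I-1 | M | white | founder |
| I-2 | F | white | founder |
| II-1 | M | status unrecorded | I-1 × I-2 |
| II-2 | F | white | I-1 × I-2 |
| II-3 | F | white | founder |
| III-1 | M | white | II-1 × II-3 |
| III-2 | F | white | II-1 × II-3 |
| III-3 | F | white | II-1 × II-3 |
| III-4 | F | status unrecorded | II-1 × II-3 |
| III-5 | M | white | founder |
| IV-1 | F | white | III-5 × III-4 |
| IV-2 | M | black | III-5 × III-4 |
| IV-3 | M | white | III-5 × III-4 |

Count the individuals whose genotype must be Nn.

Obligate heterozygotes: III-5 is white so carries N and passed n to IV-2 (nn), so III-5 is Nn.
Every other individual is either homozygous by phenotype or has at least one consistent homozygous assignment, so the count is 1.

1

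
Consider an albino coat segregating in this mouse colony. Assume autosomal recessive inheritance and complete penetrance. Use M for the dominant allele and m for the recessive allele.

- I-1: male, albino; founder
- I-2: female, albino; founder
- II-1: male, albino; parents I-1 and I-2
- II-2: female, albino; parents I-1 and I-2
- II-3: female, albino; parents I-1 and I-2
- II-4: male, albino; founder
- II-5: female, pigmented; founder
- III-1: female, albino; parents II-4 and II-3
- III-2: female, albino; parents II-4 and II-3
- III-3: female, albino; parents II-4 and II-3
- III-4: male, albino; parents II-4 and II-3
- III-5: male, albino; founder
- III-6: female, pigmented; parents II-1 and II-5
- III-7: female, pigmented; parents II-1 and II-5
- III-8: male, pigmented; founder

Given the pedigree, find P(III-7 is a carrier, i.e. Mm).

1

III-7 is pigmented so carries M and received m from II-1 (mm), so III-7 is Mm, giving P(Mm) = 1.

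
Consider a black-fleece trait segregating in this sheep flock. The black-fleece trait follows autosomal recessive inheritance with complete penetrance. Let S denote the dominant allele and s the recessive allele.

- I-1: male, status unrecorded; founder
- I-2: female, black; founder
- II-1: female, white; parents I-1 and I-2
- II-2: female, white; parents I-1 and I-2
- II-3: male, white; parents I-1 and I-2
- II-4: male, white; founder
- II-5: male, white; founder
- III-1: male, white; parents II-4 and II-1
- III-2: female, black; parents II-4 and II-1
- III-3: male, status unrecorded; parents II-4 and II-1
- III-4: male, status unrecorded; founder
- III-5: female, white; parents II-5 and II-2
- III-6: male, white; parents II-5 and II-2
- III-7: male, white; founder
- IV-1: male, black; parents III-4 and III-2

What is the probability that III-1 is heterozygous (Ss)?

2/3

II-4 is white so carries S and passed s to III-2 (ss), so II-4 is Ss.
II-1 is white so carries S and received s from I-2 (ss), so II-1 is Ss.
Their cross gives offspring ratios 1/4 SS : 1/2 Ss : 1/4 ss. Conditioning on III-1 being white, P(Ss) = 1/2 / 3/4 = 2/3.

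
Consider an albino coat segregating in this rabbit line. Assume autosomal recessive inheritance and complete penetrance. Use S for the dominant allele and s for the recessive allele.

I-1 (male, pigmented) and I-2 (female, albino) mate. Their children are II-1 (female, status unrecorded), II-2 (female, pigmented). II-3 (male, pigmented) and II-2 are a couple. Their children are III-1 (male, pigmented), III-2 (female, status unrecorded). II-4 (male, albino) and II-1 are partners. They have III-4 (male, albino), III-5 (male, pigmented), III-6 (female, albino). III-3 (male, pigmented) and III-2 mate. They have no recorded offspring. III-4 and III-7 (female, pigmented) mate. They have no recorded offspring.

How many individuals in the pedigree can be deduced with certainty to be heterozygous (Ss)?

3

Obligate heterozygotes: II-1 passed S to III-5 (Ss, whose s came from II-4) and received s from I-2 (ss), so II-1 is Ss; II-2 is pigmented so carries S and received s from I-2 (ss), so II-2 is Ss; III-5 is pigmented so carries S and received s from II-4 (ss), so III-5 is Ss.
Every other individual is either homozygous by phenotype or has at least one consistent homozygous assignment, so the count is 3.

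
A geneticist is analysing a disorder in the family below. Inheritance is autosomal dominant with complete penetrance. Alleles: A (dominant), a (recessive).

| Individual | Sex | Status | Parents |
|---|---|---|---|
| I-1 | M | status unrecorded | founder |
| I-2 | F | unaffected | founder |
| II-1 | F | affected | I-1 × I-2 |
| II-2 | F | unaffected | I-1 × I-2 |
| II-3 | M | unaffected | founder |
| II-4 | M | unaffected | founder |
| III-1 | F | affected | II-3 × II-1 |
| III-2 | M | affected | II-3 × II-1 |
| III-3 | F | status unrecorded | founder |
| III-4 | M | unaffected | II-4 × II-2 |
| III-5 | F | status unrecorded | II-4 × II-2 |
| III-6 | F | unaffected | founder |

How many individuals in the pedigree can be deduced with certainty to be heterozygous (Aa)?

Obligate heterozygotes: I-1 passed A to II-1 (Aa, whose a came from I-2) and passed a to II-2 (aa), so I-1 is Aa; II-1 is affected so carries A and received a from I-2 (aa), so II-1 is Aa; III-1 is affected so carries A and received a from II-3 (aa), so III-1 is Aa; III-2 is affected so carries A and received a from II-3 (aa), so III-2 is Aa.
Every other individual is either homozygous by phenotype or has at least one consistent homozygous assignment, so the count is 4.

4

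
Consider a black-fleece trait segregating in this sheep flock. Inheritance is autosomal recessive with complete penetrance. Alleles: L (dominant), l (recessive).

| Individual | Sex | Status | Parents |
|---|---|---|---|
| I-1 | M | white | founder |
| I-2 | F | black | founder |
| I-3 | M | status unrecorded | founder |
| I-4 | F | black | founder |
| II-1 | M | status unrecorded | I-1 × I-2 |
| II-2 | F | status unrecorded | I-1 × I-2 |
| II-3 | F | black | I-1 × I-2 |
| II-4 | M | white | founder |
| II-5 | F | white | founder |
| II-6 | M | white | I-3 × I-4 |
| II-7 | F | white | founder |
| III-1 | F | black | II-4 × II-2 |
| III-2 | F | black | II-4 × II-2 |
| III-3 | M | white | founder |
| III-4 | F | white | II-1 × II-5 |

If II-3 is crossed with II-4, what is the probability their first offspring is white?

1/2

II-3 is black, so II-3 is ll.
II-4 is white so carries L and passed l to III-1 (ll), so II-4 is Ll.
The cross gives 1/2 Ll : 1/2 ll, so P(offspring is white) = 1/2.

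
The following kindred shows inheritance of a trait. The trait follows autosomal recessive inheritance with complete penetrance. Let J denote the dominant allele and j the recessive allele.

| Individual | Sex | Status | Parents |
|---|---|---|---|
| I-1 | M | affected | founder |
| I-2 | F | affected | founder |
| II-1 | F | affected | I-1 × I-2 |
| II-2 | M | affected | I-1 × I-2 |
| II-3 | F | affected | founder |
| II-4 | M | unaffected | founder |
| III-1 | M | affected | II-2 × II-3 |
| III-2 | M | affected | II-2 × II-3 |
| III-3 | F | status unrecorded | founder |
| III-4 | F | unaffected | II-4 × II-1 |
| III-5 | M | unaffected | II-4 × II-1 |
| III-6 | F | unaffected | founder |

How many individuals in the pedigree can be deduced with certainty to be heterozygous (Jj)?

2

Obligate heterozygotes: III-4 is unaffected so carries J and received j from II-1 (jj), so III-4 is Jj; III-5 is unaffected so carries J and received j from II-1 (jj), so III-5 is Jj.
Every other individual is either homozygous by phenotype or has at least one consistent homozygous assignment, so the count is 2.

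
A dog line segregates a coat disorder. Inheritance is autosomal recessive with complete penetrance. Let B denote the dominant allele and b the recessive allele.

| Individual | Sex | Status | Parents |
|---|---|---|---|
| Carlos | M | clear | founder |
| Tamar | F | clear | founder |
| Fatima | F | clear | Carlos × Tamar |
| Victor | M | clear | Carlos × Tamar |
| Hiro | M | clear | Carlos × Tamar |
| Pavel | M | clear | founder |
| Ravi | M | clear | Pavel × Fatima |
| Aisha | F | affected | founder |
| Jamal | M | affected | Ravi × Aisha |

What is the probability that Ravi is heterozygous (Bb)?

Ravi is clear so carries B and passed b to Jamal (bb), so Ravi is Bb, giving P(Bb) = 1.

1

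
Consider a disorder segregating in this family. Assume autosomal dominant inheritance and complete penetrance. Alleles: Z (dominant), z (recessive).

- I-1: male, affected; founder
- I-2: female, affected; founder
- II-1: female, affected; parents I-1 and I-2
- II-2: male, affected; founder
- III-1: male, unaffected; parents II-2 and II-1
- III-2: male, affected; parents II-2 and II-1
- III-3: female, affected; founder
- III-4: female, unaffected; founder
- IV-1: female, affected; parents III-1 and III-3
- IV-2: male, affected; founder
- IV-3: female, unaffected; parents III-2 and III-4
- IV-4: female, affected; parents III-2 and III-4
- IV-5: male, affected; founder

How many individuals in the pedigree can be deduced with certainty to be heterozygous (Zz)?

Obligate heterozygotes: II-1 is affected so carries Z and passed z to III-1 (zz), so II-1 is Zz; II-2 is affected so carries Z and passed z to III-1 (zz), so II-2 is Zz; III-2 is affected so carries Z and passed z to IV-3 (zz), so III-2 is Zz; IV-1 is affected so carries Z and received z from III-1 (zz), so IV-1 is Zz; IV-4 is affected so carries Z and received z from III-4 (zz), so IV-4 is Zz.
Every other individual is either homozygous by phenotype or has at least one consistent homozygous assignment, so the count is 5.

5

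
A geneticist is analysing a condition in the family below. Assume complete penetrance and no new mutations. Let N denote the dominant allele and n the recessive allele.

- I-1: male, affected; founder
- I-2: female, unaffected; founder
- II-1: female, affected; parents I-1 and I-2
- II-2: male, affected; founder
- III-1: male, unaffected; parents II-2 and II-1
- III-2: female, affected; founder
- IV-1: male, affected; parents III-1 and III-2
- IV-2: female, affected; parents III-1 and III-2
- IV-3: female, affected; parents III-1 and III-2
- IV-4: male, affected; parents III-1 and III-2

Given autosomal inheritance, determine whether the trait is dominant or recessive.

dominant

II-2 and II-1 are both affected yet have an unaffected child III-1. Under a recessive model two affected parents are homozygous and every child would be affected, so the trait cannot be recessive.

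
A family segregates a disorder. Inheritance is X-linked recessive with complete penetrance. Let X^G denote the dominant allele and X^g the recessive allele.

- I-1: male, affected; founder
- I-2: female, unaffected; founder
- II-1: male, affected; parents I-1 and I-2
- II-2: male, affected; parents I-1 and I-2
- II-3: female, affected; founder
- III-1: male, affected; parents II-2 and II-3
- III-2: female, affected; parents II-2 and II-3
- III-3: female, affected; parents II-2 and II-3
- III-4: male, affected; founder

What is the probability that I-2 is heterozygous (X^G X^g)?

1

I-2 is unaffected so carries G and passed g to II-1 (X^g Y), so I-2 is X^G X^g, giving P(X^G X^g) = 1.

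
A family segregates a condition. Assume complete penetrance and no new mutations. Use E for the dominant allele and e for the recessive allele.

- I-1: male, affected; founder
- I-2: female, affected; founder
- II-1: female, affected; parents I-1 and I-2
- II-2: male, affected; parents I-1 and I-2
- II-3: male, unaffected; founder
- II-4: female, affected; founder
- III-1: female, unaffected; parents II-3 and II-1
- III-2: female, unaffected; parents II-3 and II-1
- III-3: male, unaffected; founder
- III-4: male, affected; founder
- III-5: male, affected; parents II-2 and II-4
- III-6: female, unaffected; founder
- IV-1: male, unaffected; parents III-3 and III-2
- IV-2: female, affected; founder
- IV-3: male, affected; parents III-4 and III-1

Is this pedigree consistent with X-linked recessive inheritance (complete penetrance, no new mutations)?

A consistent assignment under X-linked recessive exists: I-1 X^e Y, I-2 X^e X^e, II-1 X^e X^e, II-2 X^e Y, II-3 X^E Y, II-4 X^e X^e, III-1 X^E X^e, III-2 X^E X^e, III-3 X^E Y, III-4 X^e Y, III-5 X^e Y, III-6 X^E X^E, IV-1 X^E Y, IV-2 X^e X^e, IV-3 X^e Y.
In this assignment every recorded phenotype matches its genotype and every non-founder's genotype is obtainable from its parents' genotypes, so the pedigree is consistent.

Yes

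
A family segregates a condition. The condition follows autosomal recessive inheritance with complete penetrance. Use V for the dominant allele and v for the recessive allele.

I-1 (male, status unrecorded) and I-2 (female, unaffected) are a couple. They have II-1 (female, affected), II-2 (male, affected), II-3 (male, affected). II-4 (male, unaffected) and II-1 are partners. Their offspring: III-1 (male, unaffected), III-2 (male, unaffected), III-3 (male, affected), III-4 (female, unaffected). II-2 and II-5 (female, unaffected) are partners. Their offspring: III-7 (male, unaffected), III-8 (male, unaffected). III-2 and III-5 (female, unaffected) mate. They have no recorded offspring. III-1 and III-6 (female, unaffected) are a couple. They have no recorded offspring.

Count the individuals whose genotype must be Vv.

Obligate heterozygotes: I-2 is unaffected so carries V and passed v to II-1 (vv), so I-2 is Vv; II-4 is unaffected so carries V and passed v to III-3 (vv), so II-4 is Vv; III-1 is unaffected so carries V and received v from II-1 (vv), so III-1 is Vv; III-2 is unaffected so carries V and received v from II-1 (vv), so III-2 is Vv; III-4 is unaffected so carries V and received v from II-1 (vv), so III-4 is Vv; III-7 is unaffected so carries V and received v from II-2 (vv), so III-7 is Vv; III-8 is unaffected so carries V and received v from II-2 (vv), so III-8 is Vv.
Every other individual is either homozygous by phenotype or has at least one consistent homozygous assignment, so the count is 7.

7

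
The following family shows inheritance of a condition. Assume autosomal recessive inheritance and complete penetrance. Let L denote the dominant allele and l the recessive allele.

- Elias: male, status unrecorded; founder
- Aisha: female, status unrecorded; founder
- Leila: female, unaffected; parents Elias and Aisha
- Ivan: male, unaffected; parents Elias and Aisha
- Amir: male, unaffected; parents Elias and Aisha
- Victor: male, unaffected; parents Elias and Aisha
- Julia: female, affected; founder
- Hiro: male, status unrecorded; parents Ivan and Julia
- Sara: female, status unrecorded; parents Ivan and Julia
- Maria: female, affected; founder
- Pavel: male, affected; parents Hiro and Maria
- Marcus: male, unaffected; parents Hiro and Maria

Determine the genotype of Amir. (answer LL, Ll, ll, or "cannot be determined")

Amir's phenotype allows LL or Ll, and no parent or child forces a single allele at both positions; consistent genotype assignments exist with Amir as LL or Ll.

cannot be determined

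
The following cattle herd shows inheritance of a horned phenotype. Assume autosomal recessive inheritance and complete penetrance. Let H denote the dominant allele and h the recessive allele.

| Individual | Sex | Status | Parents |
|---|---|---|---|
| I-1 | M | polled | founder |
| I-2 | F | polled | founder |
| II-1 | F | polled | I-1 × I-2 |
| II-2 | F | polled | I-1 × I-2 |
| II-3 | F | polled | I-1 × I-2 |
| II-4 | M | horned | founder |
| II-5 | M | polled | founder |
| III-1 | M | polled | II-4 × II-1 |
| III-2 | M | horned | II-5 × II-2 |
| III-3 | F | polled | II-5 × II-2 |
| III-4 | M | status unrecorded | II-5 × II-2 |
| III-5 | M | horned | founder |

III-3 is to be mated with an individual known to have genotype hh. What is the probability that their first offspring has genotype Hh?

2/3

II-5 is polled so carries H and passed h to III-2 (hh), so II-5 is Hh.
II-2 is polled so carries H and passed h to III-2 (hh), so II-2 is Hh.
III-3 is a polled offspring of II-5 (Hh) × II-2 (Hh), whose cross gives 1/4 HH : 1/2 Hh : 1/4 hh; conditioning on being polled, III-3 is HH with probability 1/3, Hh with probability 2/3.
Summing over parental genotype combinations, P(offspring has genotype Hh) = 1/3·1 + 2/3·1/2 = 2/3.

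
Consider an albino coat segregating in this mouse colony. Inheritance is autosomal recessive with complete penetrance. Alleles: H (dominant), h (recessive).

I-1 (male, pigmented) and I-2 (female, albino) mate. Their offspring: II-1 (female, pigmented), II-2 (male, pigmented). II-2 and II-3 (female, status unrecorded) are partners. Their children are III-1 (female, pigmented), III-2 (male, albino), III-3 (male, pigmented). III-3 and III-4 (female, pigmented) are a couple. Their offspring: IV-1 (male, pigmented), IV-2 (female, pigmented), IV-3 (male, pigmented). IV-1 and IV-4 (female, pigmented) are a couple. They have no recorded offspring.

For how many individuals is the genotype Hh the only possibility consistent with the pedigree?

Obligate heterozygotes: II-1 is pigmented so carries H and received h from I-2 (hh), so II-1 is Hh; II-2 is pigmented so carries H and received h from I-2 (hh), so II-2 is Hh.
Every other individual is either homozygous by phenotype or has at least one consistent homozygous assignment, so the count is 2.

2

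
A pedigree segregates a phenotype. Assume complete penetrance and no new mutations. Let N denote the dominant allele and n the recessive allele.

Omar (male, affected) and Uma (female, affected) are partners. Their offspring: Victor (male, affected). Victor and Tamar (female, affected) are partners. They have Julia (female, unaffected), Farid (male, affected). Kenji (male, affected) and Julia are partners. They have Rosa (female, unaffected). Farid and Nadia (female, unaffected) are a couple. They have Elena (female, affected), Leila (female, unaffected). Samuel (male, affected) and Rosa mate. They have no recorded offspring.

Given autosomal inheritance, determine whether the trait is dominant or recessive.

dominant

Victor and Tamar are both affected yet have an unaffected child Julia. Under a recessive model two affected parents are homozygous and every child would be affected, so the trait cannot be recessive.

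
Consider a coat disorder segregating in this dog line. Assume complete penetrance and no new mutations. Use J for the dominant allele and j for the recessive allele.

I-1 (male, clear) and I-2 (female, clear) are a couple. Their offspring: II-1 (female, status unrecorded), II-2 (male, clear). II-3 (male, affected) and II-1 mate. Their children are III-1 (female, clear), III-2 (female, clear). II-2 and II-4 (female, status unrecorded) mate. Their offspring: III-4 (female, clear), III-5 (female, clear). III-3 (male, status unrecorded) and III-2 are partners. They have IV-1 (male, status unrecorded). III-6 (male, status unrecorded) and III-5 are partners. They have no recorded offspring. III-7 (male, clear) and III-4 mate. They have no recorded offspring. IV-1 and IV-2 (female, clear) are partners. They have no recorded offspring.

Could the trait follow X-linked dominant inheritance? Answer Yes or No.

Under X-linked dominant, III-1 (clear, female) cannot arise from II-3 (affected) × II-1 (unrecorded).

No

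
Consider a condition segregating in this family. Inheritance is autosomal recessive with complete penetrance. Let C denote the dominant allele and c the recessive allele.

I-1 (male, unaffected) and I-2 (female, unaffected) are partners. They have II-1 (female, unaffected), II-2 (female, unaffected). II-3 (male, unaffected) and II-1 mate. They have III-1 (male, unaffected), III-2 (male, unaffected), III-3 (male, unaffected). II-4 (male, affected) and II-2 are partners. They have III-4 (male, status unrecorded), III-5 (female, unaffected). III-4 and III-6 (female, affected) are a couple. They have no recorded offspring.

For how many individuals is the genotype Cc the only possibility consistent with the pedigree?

Obligate heterozygotes: III-5 is unaffected so carries C and received c from II-4 (cc), so III-5 is Cc.
Every other individual is either homozygous by phenotype or has at least one consistent homozygous assignment, so the count is 1.

1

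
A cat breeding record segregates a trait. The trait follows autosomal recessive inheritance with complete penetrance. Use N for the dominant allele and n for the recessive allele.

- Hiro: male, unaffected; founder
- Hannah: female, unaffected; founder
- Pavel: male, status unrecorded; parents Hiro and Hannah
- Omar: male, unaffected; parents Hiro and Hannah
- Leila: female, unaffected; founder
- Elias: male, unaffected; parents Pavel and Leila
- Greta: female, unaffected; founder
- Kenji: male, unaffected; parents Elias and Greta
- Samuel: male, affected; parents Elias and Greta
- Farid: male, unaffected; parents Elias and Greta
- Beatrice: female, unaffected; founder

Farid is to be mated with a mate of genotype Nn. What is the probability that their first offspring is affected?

Elias is unaffected so carries N and passed n to Samuel (nn), so Elias is Nn.
Greta is unaffected so carries N and passed n to Samuel (nn), so Greta is Nn.
Farid is an unaffected offspring of Elias (Nn) × Greta (Nn), whose cross gives 1/4 NN : 1/2 Nn : 1/4 nn; conditioning on being unaffected, Farid is NN with probability 1/3, Nn with probability 2/3.
Summing over parental genotype combinations, P(offspring is affected) = 2/3·1/4 = 1/6.

1/6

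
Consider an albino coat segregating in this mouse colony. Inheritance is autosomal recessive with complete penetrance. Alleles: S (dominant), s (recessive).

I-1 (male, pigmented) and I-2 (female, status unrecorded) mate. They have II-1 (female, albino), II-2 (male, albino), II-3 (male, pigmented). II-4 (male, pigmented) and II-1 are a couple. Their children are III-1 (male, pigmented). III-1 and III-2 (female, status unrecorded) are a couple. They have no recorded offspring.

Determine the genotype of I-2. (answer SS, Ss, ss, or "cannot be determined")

I-2's phenotype is unrecorded, and no parent or child forces a single allele at both positions; consistent genotype assignments exist with I-2 as Ss or ss.

cannot be determined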